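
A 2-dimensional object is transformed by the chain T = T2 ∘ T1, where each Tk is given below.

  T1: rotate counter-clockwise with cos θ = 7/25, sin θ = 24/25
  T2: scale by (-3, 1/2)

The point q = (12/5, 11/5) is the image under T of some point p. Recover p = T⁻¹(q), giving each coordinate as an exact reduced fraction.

T1 = [7/25 -24/25 0; 24/25 7/25 0; 0 0 1]
T2·T1 = [-21/25 72/25 0; 12/25 7/50 0; 0 0 1]
det M = -3/2; M⁻¹ = [-7/75 48/25 0; 8/25 14/25 0; 0 0 1]
M⁻¹ · (12/5, 11/5)ᵀ = (4, 2)ᵀ

p = (4, 2)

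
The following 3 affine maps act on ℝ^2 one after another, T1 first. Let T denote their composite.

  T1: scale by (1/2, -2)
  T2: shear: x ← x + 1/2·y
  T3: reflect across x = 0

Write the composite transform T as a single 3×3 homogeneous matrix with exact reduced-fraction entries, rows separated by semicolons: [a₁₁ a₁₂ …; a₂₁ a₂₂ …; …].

T1 = [1/2 0 0; 0 -2 0; 0 0 1]
T2·T1 = [1/2 -1 0; 0 -2 0; 0 0 1]
T3·…·T1 = [-1/2 1 0; 0 -2 0; 0 0 1]

T = [-1/2 1 0; 0 -2 0; 0 0 1]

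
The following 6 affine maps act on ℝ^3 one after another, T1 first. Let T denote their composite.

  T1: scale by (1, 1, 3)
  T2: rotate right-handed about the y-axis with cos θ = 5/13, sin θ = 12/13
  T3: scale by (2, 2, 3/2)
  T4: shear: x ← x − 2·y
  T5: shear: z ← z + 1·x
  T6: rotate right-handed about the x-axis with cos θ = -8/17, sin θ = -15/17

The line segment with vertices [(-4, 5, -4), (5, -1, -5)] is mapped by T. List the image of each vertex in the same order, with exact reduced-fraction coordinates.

image vertices: (-588/13, -10130/221, 2898/221), (-258/13, -13399/442, 4074/221)

T1 scale by (1, 1, 3): (-4, 5, -4) → (-4, 5, -12); (5, -1, -5) → (5, -1, -15)
T2 rotate right-handed about the y-axis with cos θ = 5/13, sin θ = 12/13: (-4, 5, -12) → (-164/13, 5, -12/13); (5, -1, -15) → (-155/13, -1, -135/13)
T3 scale by (2, 2, 3/2): (-164/13, 5, -12/13) → (-328/13, 10, -18/13); (-155/13, -1, -135/13) → (-310/13, -2, -405/26)
T4 shear: x ← x − 2·y: (-328/13, 10, -18/13) → (-588/13, 10, -18/13); (-310/13, -2, -405/26) → (-258/13, -2, -405/26)
T5 shear: z ← z + 1·x: (-588/13, 10, -18/13) → (-588/13, 10, -606/13); (-258/13, -2, -405/26) → (-258/13, -2, -921/26)
T6 rotate right-handed about the x-axis with cos θ = -8/17, sin θ = -15/17: (-588/13, 10, -606/13) → (-588/13, -10130/221, 2898/221); (-258/13, -2, -921/26) → (-258/13, -13399/442, 4074/221)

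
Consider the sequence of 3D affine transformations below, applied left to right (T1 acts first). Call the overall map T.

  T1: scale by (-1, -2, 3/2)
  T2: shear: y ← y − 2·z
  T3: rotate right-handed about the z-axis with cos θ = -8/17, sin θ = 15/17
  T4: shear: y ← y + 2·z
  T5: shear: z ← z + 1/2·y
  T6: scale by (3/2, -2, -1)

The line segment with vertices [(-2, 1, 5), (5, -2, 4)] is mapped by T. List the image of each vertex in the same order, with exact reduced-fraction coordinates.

T1 scale by (-1, -2, 3/2): (-2, 1, 5) → (2, -2, 15/2); (5, -2, 4) → (-5, 4, 6)
T2 shear: y ← y − 2·z: (2, -2, 15/2) → (2, -17, 15/2); (-5, 4, 6) → (-5, -8, 6)
T3 rotate right-handed about the z-axis with cos θ = -8/17, sin θ = 15/17: (2, -17, 15/2) → (239/17, 166/17, 15/2); (-5, -8, 6) → (160/17, -11/17, 6)
T4 shear: y ← y + 2·z: (239/17, 166/17, 15/2) → (239/17, 421/17, 15/2); (160/17, -11/17, 6) → (160/17, 193/17, 6)
T5 shear: z ← z + 1/2·y: (239/17, 421/17, 15/2) → (239/17, 421/17, 338/17); (160/17, 193/17, 6) → (160/17, 193/17, 397/34)
T6 scale by (3/2, -2, -1): (239/17, 421/17, 338/17) → (717/34, -842/17, -338/17); (160/17, 193/17, 397/34) → (240/17, -386/17, -397/34)

image vertices: (717/34, -842/17, -338/17), (240/17, -386/17, -397/34)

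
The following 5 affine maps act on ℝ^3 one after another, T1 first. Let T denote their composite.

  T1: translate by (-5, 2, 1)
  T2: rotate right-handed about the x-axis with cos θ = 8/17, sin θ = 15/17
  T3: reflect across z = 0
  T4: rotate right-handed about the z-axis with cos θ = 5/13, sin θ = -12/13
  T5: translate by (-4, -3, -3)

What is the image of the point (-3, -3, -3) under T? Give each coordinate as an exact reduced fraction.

T(p) = (-100/17, 83/17, -20/17)

T1 translate by (-5, 2, 1): (-3, -3, -3) → (-8, -1, -2)
T2 rotate right-handed about the x-axis with cos θ = 8/17, sin θ = 15/17: (-8, -1, -2) → (-8, 22/17, -31/17)
T3 reflect across z = 0: (-8, 22/17, -31/17) → (-8, 22/17, 31/17)
T4 rotate right-handed about the z-axis with cos θ = 5/13, sin θ = -12/13: (-8, 22/17, 31/17) → (-32/17, 134/17, 31/17)
T5 translate by (-4, -3, -3): (-32/17, 134/17, 31/17) → (-100/17, 83/17, -20/17)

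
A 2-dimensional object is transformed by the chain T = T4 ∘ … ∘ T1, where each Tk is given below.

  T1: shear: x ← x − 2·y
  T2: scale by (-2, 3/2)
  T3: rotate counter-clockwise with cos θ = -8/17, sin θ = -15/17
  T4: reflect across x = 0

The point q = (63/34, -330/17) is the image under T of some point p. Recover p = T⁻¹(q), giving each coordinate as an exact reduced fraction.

p = (1, 5)

T1 = [1 -2 0; 0 1 0; 0 0 1]
T2·T1 = [-2 4 0; 0 3/2 0; 0 0 1]
T3·…·T1 = [16/17 -19/34 0; 30/17 -72/17 0; 0 0 1]
T4·…·T1 = [-16/17 19/34 0; 30/17 -72/17 0; 0 0 1]
det M = 3; M⁻¹ = [-24/17 -19/102 0; -10/17 -16/51 0; 0 0 1]
M⁻¹ · (63/34, -330/17)ᵀ = (1, 5)ᵀ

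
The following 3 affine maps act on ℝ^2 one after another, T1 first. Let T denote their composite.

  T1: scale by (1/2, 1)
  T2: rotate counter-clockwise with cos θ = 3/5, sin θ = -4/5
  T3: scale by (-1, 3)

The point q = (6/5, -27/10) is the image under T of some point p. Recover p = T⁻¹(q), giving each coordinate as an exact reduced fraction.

p = (0, -3/2)

T1 = [1/2 0 0; 0 1 0; 0 0 1]
T2·T1 = [3/10 4/5 0; -2/5 3/5 0; 0 0 1]
T3·…·T1 = [-3/10 -4/5 0; -6/5 9/5 0; 0 0 1]
det M = -3/2; M⁻¹ = [-6/5 -8/15 0; -4/5 1/5 0; 0 0 1]
M⁻¹ · (6/5, -27/10)ᵀ = (0, -3/2)ᵀ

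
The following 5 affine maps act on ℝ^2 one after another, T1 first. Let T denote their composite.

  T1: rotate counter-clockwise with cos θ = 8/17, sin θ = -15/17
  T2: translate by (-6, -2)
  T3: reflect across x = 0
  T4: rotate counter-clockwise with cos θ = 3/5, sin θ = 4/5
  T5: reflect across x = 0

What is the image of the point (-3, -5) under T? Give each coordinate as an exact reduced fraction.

T(p) = (-719/85, 717/85)

T1 rotate counter-clockwise with cos θ = 8/17, sin θ = -15/17: (-3, -5) → (-99/17, 5/17)
T2 translate by (-6, -2): (-99/17, 5/17) → (-201/17, -29/17)
T3 reflect across x = 0: (-201/17, -29/17) → (201/17, -29/17)
T4 rotate counter-clockwise with cos θ = 3/5, sin θ = 4/5: (201/17, -29/17) → (719/85, 717/85)
T5 reflect across x = 0: (719/85, 717/85) → (-719/85, 717/85)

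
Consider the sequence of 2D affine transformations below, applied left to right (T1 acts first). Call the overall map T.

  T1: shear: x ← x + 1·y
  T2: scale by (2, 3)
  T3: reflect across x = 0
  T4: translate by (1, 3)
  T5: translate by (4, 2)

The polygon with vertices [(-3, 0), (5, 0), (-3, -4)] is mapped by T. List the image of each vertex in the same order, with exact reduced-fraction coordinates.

T1 shear: x ← x + 1·y: (-3, 0) → (-3, 0); (5, 0) → (5, 0); (-3, -4) → (-7, -4)
T2 scale by (2, 3): (-3, 0) → (-6, 0); (5, 0) → (10, 0); (-7, -4) → (-14, -12)
T3 reflect across x = 0: (-6, 0) → (6, 0); (10, 0) → (-10, 0); (-14, -12) → (14, -12)
T4 translate by (1, 3): (6, 0) → (7, 3); (-10, 0) → (-9, 3); (14, -12) → (15, -9)
T5 translate by (4, 2): (7, 3) → (11, 5); (-9, 3) → (-5, 5); (15, -9) → (19, -7)

image vertices: (11, 5), (-5, 5), (19, -7)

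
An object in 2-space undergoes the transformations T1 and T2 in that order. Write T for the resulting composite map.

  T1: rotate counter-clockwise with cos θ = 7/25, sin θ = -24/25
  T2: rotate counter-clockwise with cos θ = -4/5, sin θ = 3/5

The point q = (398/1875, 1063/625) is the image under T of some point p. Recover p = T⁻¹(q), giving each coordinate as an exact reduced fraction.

p = (5/3, 2/5)

T1 = [7/25 24/25 0; -24/25 7/25 0; 0 0 1]
T2·T1 = [44/125 -117/125 0; 117/125 44/125 0; 0 0 1]
det M = 1; M⁻¹ = [44/125 117/125 0; -117/125 44/125 0; 0 0 1]
M⁻¹ · (398/1875, 1063/625)ᵀ = (5/3, 2/5)ᵀ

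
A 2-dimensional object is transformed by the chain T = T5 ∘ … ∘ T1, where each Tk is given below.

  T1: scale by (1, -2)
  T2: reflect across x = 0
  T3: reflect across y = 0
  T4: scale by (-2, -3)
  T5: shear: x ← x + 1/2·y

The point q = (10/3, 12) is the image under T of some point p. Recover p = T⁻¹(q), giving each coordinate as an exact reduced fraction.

T1 = [1 0 0; 0 -2 0; 0 0 1]
T2·T1 = [-1 0 0; 0 -2 0; 0 0 1]
T3·…·T1 = [-1 0 0; 0 2 0; 0 0 1]
T4·…·T1 = [2 0 0; 0 -6 0; 0 0 1]
T5·…·T1 = [2 -3 0; 0 -6 0; 0 0 1]
det M = -12; M⁻¹ = [1/2 -1/4 0; 0 -1/6 0; 0 0 1]
M⁻¹ · (10/3, 12)ᵀ = (-4/3, -2)ᵀ

p = (-4/3, -2)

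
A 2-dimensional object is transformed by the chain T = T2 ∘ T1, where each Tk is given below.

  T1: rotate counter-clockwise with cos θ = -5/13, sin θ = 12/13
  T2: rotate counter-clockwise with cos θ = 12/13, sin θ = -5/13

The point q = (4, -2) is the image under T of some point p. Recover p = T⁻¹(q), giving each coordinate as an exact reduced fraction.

T1 = [-5/13 -12/13 0; 12/13 -5/13 0; 0 0 1]
T2·T1 = [0 -1 0; 1 0 0; 0 0 1]
det M = 1; M⁻¹ = [0 1 0; -1 0 0; 0 0 1]
M⁻¹ · (4, -2)ᵀ = (-2, -4)ᵀ

p = (-2, -4)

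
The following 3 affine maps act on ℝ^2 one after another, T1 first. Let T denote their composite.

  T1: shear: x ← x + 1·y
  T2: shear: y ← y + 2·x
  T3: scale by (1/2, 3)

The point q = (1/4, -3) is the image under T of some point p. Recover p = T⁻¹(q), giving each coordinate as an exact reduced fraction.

T1 = [1 1 0; 0 1 0; 0 0 1]
T2·T1 = [1 1 0; 2 3 0; 0 0 1]
T3·…·T1 = [1/2 1/2 0; 6 9 0; 0 0 1]
det M = 3/2; M⁻¹ = [6 -1/3 0; -4 1/3 0; 0 0 1]
M⁻¹ · (1/4, -3)ᵀ = (5/2, -2)ᵀ

p = (5/2, -2)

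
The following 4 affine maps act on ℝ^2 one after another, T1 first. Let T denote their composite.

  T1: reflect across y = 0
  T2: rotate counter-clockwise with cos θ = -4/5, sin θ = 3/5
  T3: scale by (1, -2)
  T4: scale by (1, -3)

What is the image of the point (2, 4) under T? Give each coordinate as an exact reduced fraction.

T1 reflect across y = 0: (2, 4) → (2, -4)
T2 rotate counter-clockwise with cos θ = -4/5, sin θ = 3/5: (2, -4) → (4/5, 22/5)
T3 scale by (1, -2): (4/5, 22/5) → (4/5, -44/5)
T4 scale by (1, -3): (4/5, -44/5) → (4/5, 132/5)

T(p) = (4/5, 132/5)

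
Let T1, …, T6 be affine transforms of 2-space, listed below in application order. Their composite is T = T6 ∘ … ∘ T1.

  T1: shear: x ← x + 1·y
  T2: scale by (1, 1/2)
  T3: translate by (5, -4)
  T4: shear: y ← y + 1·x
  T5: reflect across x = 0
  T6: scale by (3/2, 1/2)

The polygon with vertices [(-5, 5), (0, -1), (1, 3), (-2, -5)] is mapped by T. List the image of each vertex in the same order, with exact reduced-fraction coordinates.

image vertices: (-15/2, 7/4), (-6, -1/4), (-27/2, 13/4), (3, -17/4)

T1 shear: x ← x + 1·y: (-5, 5) → (0, 5); (0, -1) → (-1, -1); (1, 3) → (4, 3); (-2, -5) → (-7, -5)
T2 scale by (1, 1/2): (0, 5) → (0, 5/2); (-1, -1) → (-1, -1/2); (4, 3) → (4, 3/2); (-7, -5) → (-7, -5/2)
T3 translate by (5, -4): (0, 5/2) → (5, -3/2); (-1, -1/2) → (4, -9/2); (4, 3/2) → (9, -5/2); (-7, -5/2) → (-2, -13/2)
T4 shear: y ← y + 1·x: (5, -3/2) → (5, 7/2); (4, -9/2) → (4, -1/2); (9, -5/2) → (9, 13/2); (-2, -13/2) → (-2, -17/2)
T5 reflect across x = 0: (5, 7/2) → (-5, 7/2); (4, -1/2) → (-4, -1/2); (9, 13/2) → (-9, 13/2); (-2, -17/2) → (2, -17/2)
T6 scale by (3/2, 1/2): (-5, 7/2) → (-15/2, 7/4); (-4, -1/2) → (-6, -1/4); (-9, 13/2) → (-27/2, 13/4); (2, -17/2) → (3, -17/4)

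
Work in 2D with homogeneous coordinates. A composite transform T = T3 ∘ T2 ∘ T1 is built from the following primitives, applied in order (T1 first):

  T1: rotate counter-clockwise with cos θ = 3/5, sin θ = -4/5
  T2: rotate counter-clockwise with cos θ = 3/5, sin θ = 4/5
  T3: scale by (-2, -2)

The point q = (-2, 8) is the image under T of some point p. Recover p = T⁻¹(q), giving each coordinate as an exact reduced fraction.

p = (1, -4)

T1 = [3/5 4/5 0; -4/5 3/5 0; 0 0 1]
T2·T1 = [1 0 0; 0 1 0; 0 0 1]
T3·…·T1 = [-2 0 0; 0 -2 0; 0 0 1]
det M = 4; M⁻¹ = [-1/2 0 0; 0 -1/2 0; 0 0 1]
M⁻¹ · (-2, 8)ᵀ = (1, -4)ᵀ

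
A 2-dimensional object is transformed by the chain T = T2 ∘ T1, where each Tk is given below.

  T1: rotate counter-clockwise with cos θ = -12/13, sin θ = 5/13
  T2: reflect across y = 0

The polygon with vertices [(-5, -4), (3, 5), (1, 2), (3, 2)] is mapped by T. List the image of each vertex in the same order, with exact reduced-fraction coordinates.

T1 rotate counter-clockwise with cos θ = -12/13, sin θ = 5/13: (-5, -4) → (80/13, 23/13); (3, 5) → (-61/13, -45/13); (1, 2) → (-22/13, -19/13); (3, 2) → (-46/13, -9/13)
T2 reflect across y = 0: (80/13, 23/13) → (80/13, -23/13); (-61/13, -45/13) → (-61/13, 45/13); (-22/13, -19/13) → (-22/13, 19/13); (-46/13, -9/13) → (-46/13, 9/13)

image vertices: (80/13, -23/13), (-61/13, 45/13), (-22/13, 19/13), (-46/13, 9/13)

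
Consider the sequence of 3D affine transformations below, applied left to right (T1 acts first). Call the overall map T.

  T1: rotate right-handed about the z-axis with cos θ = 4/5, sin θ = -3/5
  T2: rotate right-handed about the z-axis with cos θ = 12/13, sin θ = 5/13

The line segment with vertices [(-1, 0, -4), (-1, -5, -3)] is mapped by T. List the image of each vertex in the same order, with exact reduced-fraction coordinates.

image vertices: (-63/65, 16/65, -4), (-11/5, -23/5, -3)

T1 rotate right-handed about the z-axis with cos θ = 4/5, sin θ = -3/5: (-1, 0, -4) → (-4/5, 3/5, -4); (-1, -5, -3) → (-19/5, -17/5, -3)
T2 rotate right-handed about the z-axis with cos θ = 12/13, sin θ = 5/13: (-4/5, 3/5, -4) → (-63/65, 16/65, -4); (-19/5, -17/5, -3) → (-11/5, -23/5, -3)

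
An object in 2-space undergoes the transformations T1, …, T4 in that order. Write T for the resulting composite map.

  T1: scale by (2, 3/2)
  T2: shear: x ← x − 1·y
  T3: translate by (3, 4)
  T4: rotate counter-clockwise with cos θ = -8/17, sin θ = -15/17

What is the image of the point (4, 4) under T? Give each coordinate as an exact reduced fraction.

T1 scale by (2, 3/2): (4, 4) → (8, 6)
T2 shear: x ← x − 1·y: (8, 6) → (2, 6)
T3 translate by (3, 4): (2, 6) → (5, 10)
T4 rotate counter-clockwise with cos θ = -8/17, sin θ = -15/17: (5, 10) → (110/17, -155/17)

T(p) = (110/17, -155/17)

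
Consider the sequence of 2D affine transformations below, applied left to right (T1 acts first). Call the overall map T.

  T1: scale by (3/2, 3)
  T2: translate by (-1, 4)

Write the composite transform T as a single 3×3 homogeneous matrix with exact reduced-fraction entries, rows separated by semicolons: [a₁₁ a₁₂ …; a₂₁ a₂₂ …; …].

T1 = [3/2 0 0; 0 3 0; 0 0 1]
T2·T1 = [3/2 0 -1; 0 3 4; 0 0 1]

T = [3/2 0 -1; 0 3 4; 0 0 1]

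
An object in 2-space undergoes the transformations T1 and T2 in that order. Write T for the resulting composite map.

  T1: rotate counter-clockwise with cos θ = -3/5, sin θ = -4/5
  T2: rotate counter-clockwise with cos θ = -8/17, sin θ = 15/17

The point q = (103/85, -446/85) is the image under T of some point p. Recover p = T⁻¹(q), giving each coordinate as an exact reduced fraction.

p = (2, -5)

T1 = [-3/5 4/5 0; -4/5 -3/5 0; 0 0 1]
T2·T1 = [84/85 13/85 0; -13/85 84/85 0; 0 0 1]
det M = 1; M⁻¹ = [84/85 -13/85 0; 13/85 84/85 0; 0 0 1]
M⁻¹ · (103/85, -446/85)ᵀ = (2, -5)ᵀ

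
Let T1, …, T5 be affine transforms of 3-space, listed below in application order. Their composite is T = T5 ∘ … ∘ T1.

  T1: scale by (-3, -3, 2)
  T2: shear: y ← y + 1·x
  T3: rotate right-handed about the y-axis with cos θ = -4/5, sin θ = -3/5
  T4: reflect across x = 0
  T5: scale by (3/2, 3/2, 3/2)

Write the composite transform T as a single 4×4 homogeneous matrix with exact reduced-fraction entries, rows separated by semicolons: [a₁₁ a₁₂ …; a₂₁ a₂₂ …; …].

T1 = [-3 0 0 0; 0 -3 0 0; 0 0 2 0; 0 0 0 1]
T2·T1 = [-3 0 0 0; -3 -3 0 0; 0 0 2 0; 0 0 0 1]
T3·…·T1 = [12/5 0 -6/5 0; -3 -3 0 0; -9/5 0 -8/5 0; 0 0 0 1]
T4·…·T1 = [-12/5 0 6/5 0; -3 -3 0 0; -9/5 0 -8/5 0; 0 0 0 1]
T5·…·T1 = [-18/5 0 9/5 0; -9/2 -9/2 0 0; -27/10 0 -12/5 0; 0 0 0 1]

T = [-18/5 0 9/5 0; -9/2 -9/2 0 0; -27/10 0 -12/5 0; 0 0 0 1]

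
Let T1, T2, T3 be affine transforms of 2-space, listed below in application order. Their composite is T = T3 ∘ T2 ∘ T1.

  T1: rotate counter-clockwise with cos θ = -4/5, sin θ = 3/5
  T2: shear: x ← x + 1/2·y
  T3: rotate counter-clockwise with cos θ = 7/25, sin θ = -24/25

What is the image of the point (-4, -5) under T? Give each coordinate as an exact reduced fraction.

T(p) = (437/125, -784/125)

T1 rotate counter-clockwise with cos θ = -4/5, sin θ = 3/5: (-4, -5) → (31/5, 8/5)
T2 shear: x ← x + 1/2·y: (31/5, 8/5) → (7, 8/5)
T3 rotate counter-clockwise with cos θ = 7/25, sin θ = -24/25: (7, 8/5) → (437/125, -784/125)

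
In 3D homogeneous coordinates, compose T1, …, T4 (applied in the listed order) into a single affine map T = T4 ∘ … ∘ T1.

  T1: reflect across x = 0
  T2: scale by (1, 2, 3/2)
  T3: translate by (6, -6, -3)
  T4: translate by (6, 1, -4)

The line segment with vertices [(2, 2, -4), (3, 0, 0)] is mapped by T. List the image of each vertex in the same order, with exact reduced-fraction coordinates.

T1 reflect across x = 0: (2, 2, -4) → (-2, 2, -4); (3, 0, 0) → (-3, 0, 0)
T2 scale by (1, 2, 3/2): (-2, 2, -4) → (-2, 4, -6); (-3, 0, 0) → (-3, 0, 0)
T3 translate by (6, -6, -3): (-2, 4, -6) → (4, -2, -9); (-3, 0, 0) → (3, -6, -3)
T4 translate by (6, 1, -4): (4, -2, -9) → (10, -1, -13); (3, -6, -3) → (9, -5, -7)

image vertices: (10, -1, -13), (9, -5, -7)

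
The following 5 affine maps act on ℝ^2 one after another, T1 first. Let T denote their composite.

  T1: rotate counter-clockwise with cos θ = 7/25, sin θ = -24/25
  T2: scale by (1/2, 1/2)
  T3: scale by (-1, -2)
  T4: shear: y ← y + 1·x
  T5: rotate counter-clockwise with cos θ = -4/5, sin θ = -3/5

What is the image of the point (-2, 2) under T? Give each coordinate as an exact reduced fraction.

T(p) = (-169/125, 367/125)

T1 rotate counter-clockwise with cos θ = 7/25, sin θ = -24/25: (-2, 2) → (34/25, 62/25)
T2 scale by (1/2, 1/2): (34/25, 62/25) → (17/25, 31/25)
T3 scale by (-1, -2): (17/25, 31/25) → (-17/25, -62/25)
T4 shear: y ← y + 1·x: (-17/25, -62/25) → (-17/25, -79/25)
T5 rotate counter-clockwise with cos θ = -4/5, sin θ = -3/5: (-17/25, -79/25) → (-169/125, 367/125)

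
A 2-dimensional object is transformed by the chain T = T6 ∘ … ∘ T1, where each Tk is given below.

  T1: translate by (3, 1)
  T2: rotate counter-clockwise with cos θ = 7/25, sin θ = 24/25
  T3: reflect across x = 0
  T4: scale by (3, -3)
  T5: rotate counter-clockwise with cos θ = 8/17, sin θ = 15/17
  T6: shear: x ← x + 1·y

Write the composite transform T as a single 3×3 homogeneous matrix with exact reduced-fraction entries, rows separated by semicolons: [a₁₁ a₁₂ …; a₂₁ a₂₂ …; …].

T = [21/425 1803/425 1866/425; -891/425 912/425 -1761/425; 0 0 1]

T1 = [1 0 3; 0 1 1; 0 0 1]
T2·T1 = [7/25 -24/25 -3/25; 24/25 7/25 79/25; 0 0 1]
T3·…·T1 = [-7/25 24/25 3/25; 24/25 7/25 79/25; 0 0 1]
T4·…·T1 = [-21/25 72/25 9/25; -72/25 -21/25 -237/25; 0 0 1]
T5·…·T1 = [912/425 891/425 3627/425; -891/425 912/425 -1761/425; 0 0 1]
T6·…·T1 = [21/425 1803/425 1866/425; -891/425 912/425 -1761/425; 0 0 1]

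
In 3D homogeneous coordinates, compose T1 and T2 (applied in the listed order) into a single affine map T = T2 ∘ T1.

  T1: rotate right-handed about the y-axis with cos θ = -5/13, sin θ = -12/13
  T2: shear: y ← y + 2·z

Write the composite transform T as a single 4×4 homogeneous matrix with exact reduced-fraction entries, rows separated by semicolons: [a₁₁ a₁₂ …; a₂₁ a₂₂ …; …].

T = [-5/13 0 -12/13 0; 24/13 1 -10/13 0; 12/13 0 -5/13 0; 0 0 0 1]

T1 = [-5/13 0 -12/13 0; 0 1 0 0; 12/13 0 -5/13 0; 0 0 0 1]
T2·T1 = [-5/13 0 -12/13 0; 24/13 1 -10/13 0; 12/13 0 -5/13 0; 0 0 0 1]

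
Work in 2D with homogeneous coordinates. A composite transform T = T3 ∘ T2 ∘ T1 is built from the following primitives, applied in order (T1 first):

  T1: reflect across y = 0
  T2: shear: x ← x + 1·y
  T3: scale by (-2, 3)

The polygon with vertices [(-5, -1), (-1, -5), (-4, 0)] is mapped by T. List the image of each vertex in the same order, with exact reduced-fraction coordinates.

T1 reflect across y = 0: (-5, -1) → (-5, 1); (-1, -5) → (-1, 5); (-4, 0) → (-4, 0)
T2 shear: x ← x + 1·y: (-5, 1) → (-4, 1); (-1, 5) → (4, 5); (-4, 0) → (-4, 0)
T3 scale by (-2, 3): (-4, 1) → (8, 3); (4, 5) → (-8, 15); (-4, 0) → (8, 0)

image vertices: (8, 3), (-8, 15), (8, 0)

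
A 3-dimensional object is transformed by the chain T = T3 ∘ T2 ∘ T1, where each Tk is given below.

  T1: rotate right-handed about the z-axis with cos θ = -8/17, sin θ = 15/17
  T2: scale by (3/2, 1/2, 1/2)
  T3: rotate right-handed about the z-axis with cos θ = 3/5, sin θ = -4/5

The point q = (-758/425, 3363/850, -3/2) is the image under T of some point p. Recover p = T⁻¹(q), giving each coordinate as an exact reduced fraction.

p = (3, 8/5, -3)

T1 = [-8/17 -15/17 0 0; 15/17 -8/17 0 0; 0 0 1 0; 0 0 0 1]
T2·T1 = [-12/17 -45/34 0 0; 15/34 -4/17 0 0; 0 0 1/2 0; 0 0 0 1]
T3·…·T1 = [-6/85 -167/170 0 0; 141/170 78/85 0 0; 0 0 1/2 0; 0 0 0 1]
det M = 3/8; M⁻¹ = [104/85 334/255 0 0; -94/85 -8/85 0 0; 0 0 2 0; 0 0 0 1]
M⁻¹ · (-758/425, 3363/850, -3/2)ᵀ = (3, 8/5, -3)ᵀ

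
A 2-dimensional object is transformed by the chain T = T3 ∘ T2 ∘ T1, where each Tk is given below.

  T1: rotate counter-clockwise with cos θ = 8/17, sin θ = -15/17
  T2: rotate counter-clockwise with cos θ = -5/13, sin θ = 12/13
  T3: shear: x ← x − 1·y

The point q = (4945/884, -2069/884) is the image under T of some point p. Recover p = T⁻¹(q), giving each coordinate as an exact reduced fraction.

T1 = [8/17 15/17 0; -15/17 8/17 0; 0 0 1]
T2·T1 = [140/221 -171/221 0; 171/221 140/221 0; 0 0 1]
T3·…·T1 = [-31/221 -311/221 0; 171/221 140/221 0; 0 0 1]
det M = 1; M⁻¹ = [140/221 311/221 0; -171/221 -31/221 0; 0 0 1]
M⁻¹ · (4945/884, -2069/884)ᵀ = (1/4, -4)ᵀ

p = (1/4, -4)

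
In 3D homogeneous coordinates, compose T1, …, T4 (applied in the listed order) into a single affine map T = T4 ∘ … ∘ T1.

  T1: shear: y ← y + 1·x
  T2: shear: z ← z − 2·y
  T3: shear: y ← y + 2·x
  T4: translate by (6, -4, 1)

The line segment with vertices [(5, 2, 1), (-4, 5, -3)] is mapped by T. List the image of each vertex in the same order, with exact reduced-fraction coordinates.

image vertices: (11, 13, -12), (2, -11, -4)

T1 shear: y ← y + 1·x: (5, 2, 1) → (5, 7, 1); (-4, 5, -3) → (-4, 1, -3)
T2 shear: z ← z − 2·y: (5, 7, 1) → (5, 7, -13); (-4, 1, -3) → (-4, 1, -5)
T3 shear: y ← y + 2·x: (5, 7, -13) → (5, 17, -13); (-4, 1, -5) → (-4, -7, -5)
T4 translate by (6, -4, 1): (5, 17, -13) → (11, 13, -12); (-4, -7, -5) → (2, -11, -4)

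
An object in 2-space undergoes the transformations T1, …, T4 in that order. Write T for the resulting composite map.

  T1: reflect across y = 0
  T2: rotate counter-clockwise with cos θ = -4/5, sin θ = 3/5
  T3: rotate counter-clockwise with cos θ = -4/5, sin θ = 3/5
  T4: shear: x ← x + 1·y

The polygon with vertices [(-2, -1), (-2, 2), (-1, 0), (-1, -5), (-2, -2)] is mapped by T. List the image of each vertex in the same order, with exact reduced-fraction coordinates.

T1 reflect across y = 0: (-2, -1) → (-2, 1); (-2, 2) → (-2, -2); (-1, 0) → (-1, 0); (-1, -5) → (-1, 5); (-2, -2) → (-2, 2)
T2 rotate counter-clockwise with cos θ = -4/5, sin θ = 3/5: (-2, 1) → (1, -2); (-2, -2) → (14/5, 2/5); (-1, 0) → (4/5, -3/5); (-1, 5) → (-11/5, -23/5); (-2, 2) → (2/5, -14/5)
T3 rotate counter-clockwise with cos θ = -4/5, sin θ = 3/5: (1, -2) → (2/5, 11/5); (14/5, 2/5) → (-62/25, 34/25); (4/5, -3/5) → (-7/25, 24/25); (-11/5, -23/5) → (113/25, 59/25); (2/5, -14/5) → (34/25, 62/25)
T4 shear: x ← x + 1·y: (2/5, 11/5) → (13/5, 11/5); (-62/25, 34/25) → (-28/25, 34/25); (-7/25, 24/25) → (17/25, 24/25); (113/25, 59/25) → (172/25, 59/25); (34/25, 62/25) → (96/25, 62/25)

image vertices: (13/5, 11/5), (-28/25, 34/25), (17/25, 24/25), (172/25, 59/25), (96/25, 62/25)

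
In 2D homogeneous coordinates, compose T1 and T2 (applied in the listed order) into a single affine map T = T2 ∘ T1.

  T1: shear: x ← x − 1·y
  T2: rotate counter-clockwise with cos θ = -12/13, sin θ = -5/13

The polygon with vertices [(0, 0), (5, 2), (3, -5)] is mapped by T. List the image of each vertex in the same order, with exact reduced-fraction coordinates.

T1 shear: x ← x − 1·y: (0, 0) → (0, 0); (5, 2) → (3, 2); (3, -5) → (8, -5)
T2 rotate counter-clockwise with cos θ = -12/13, sin θ = -5/13: (0, 0) → (0, 0); (3, 2) → (-2, -3); (8, -5) → (-121/13, 20/13)

image vertices: (0, 0), (-2, -3), (-121/13, 20/13)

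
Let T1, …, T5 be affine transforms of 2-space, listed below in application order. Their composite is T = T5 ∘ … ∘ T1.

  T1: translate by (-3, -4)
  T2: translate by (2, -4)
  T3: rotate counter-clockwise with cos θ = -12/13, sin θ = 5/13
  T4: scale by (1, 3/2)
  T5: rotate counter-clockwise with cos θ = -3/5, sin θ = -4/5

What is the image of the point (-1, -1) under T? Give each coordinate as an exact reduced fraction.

T(p) = (381/65, -717/65)

T1 translate by (-3, -4): (-1, -1) → (-4, -5)
T2 translate by (2, -4): (-4, -5) → (-2, -9)
T3 rotate counter-clockwise with cos θ = -12/13, sin θ = 5/13: (-2, -9) → (69/13, 98/13)
T4 scale by (1, 3/2): (69/13, 98/13) → (69/13, 147/13)
T5 rotate counter-clockwise with cos θ = -3/5, sin θ = -4/5: (69/13, 147/13) → (381/65, -717/65)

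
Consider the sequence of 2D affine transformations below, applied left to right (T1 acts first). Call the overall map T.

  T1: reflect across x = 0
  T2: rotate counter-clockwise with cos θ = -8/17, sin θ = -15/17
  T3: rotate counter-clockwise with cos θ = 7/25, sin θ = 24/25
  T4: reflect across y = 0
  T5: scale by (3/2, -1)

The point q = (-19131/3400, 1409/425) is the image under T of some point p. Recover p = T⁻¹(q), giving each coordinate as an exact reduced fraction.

p = (5, -1/4)

T1 = [-1 0 0; 0 1 0; 0 0 1]
T2·T1 = [8/17 15/17 0; 15/17 -8/17 0; 0 0 1]
T3·…·T1 = [-304/425 297/425 0; 297/425 304/425 0; 0 0 1]
T4·…·T1 = [-304/425 297/425 0; -297/425 -304/425 0; 0 0 1]
T5·…·T1 = [-456/425 891/850 0; 297/425 304/425 0; 0 0 1]
det M = -3/2; M⁻¹ = [-608/1275 297/425 0; 198/425 304/425 0; 0 0 1]
M⁻¹ · (-19131/3400, 1409/425)ᵀ = (5, -1/4)ᵀ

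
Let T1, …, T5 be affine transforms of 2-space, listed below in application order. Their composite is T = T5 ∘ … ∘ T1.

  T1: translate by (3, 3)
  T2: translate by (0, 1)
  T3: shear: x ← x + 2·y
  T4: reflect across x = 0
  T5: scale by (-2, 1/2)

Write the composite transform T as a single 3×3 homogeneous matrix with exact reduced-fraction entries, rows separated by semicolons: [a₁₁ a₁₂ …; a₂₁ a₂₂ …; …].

T = [2 4 22; 0 1/2 2; 0 0 1]

T1 = [1 0 3; 0 1 3; 0 0 1]
T2·T1 = [1 0 3; 0 1 4; 0 0 1]
T3·…·T1 = [1 2 11; 0 1 4; 0 0 1]
T4·…·T1 = [-1 -2 -11; 0 1 4; 0 0 1]
T5·…·T1 = [2 4 22; 0 1/2 2; 0 0 1]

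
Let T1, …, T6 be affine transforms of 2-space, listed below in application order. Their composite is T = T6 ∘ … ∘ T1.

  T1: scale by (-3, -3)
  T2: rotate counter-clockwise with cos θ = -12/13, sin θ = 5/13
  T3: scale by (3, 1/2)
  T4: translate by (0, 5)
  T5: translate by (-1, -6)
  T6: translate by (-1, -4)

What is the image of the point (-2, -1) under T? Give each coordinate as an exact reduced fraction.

T(p) = (-287/13, -68/13)

T1 scale by (-3, -3): (-2, -1) → (6, 3)
T2 rotate counter-clockwise with cos θ = -12/13, sin θ = 5/13: (6, 3) → (-87/13, -6/13)
T3 scale by (3, 1/2): (-87/13, -6/13) → (-261/13, -3/13)
T4 translate by (0, 5): (-261/13, -3/13) → (-261/13, 62/13)
T5 translate by (-1, -6): (-261/13, 62/13) → (-274/13, -16/13)
T6 translate by (-1, -4): (-274/13, -16/13) → (-287/13, -68/13)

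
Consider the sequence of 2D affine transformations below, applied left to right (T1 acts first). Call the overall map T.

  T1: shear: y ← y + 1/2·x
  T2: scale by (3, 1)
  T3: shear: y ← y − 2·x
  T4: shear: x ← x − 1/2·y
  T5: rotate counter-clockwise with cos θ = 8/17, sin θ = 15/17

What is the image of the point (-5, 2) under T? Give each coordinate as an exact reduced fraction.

T(p) = (-1361/34, -841/68)

T1 shear: y ← y + 1/2·x: (-5, 2) → (-5, -1/2)
T2 scale by (3, 1): (-5, -1/2) → (-15, -1/2)
T3 shear: y ← y − 2·x: (-15, -1/2) → (-15, 59/2)
T4 shear: x ← x − 1/2·y: (-15, 59/2) → (-119/4, 59/2)
T5 rotate counter-clockwise with cos θ = 8/17, sin θ = 15/17: (-119/4, 59/2) → (-1361/34, -841/68)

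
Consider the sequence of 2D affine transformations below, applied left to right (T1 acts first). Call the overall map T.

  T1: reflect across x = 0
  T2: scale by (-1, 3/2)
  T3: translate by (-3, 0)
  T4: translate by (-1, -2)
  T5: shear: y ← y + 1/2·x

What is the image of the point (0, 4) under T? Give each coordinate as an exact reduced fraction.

T1 reflect across x = 0: (0, 4) → (0, 4)
T2 scale by (-1, 3/2): (0, 4) → (0, 6)
T3 translate by (-3, 0): (0, 6) → (-3, 6)
T4 translate by (-1, -2): (-3, 6) → (-4, 4)
T5 shear: y ← y + 1/2·x: (-4, 4) → (-4, 2)

T(p) = (-4, 2)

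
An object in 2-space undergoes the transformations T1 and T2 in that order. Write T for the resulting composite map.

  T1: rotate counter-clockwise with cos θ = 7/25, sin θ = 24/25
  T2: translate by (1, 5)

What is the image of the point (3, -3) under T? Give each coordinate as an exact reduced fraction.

T(p) = (118/25, 176/25)

T1 rotate counter-clockwise with cos θ = 7/25, sin θ = 24/25: (3, -3) → (93/25, 51/25)
T2 translate by (1, 5): (93/25, 51/25) → (118/25, 176/25)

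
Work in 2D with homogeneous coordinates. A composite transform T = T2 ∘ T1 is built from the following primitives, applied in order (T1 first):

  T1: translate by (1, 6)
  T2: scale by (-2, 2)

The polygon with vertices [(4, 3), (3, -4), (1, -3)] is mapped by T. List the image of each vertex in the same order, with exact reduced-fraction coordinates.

T1 translate by (1, 6): (4, 3) → (5, 9); (3, -4) → (4, 2); (1, -3) → (2, 3)
T2 scale by (-2, 2): (5, 9) → (-10, 18); (4, 2) → (-8, 4); (2, 3) → (-4, 6)

image vertices: (-10, 18), (-8, 4), (-4, 6)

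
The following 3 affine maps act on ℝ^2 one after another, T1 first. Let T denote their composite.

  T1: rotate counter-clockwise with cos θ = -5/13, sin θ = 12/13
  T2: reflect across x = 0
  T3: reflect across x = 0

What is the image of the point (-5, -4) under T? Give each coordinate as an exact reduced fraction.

T(p) = (73/13, -40/13)

T1 rotate counter-clockwise with cos θ = -5/13, sin θ = 12/13: (-5, -4) → (73/13, -40/13)
T2 reflect across x = 0: (73/13, -40/13) → (-73/13, -40/13)
T3 reflect across x = 0: (-73/13, -40/13) → (73/13, -40/13)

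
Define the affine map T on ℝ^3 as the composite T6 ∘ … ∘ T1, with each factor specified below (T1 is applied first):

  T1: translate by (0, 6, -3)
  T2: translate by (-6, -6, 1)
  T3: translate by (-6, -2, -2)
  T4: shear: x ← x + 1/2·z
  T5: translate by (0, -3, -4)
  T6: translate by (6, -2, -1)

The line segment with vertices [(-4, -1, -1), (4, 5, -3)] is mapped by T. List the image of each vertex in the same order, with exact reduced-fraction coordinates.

image vertices: (-25/2, -8, -10), (-11/2, -2, -12)

T1 translate by (0, 6, -3): (-4, -1, -1) → (-4, 5, -4); (4, 5, -3) → (4, 11, -6)
T2 translate by (-6, -6, 1): (-4, 5, -4) → (-10, -1, -3); (4, 11, -6) → (-2, 5, -5)
T3 translate by (-6, -2, -2): (-10, -1, -3) → (-16, -3, -5); (-2, 5, -5) → (-8, 3, -7)
T4 shear: x ← x + 1/2·z: (-16, -3, -5) → (-37/2, -3, -5); (-8, 3, -7) → (-23/2, 3, -7)
T5 translate by (0, -3, -4): (-37/2, -3, -5) → (-37/2, -6, -9); (-23/2, 3, -7) → (-23/2, 0, -11)
T6 translate by (6, -2, -1): (-37/2, -6, -9) → (-25/2, -8, -10); (-23/2, 0, -11) → (-11/2, -2, -12)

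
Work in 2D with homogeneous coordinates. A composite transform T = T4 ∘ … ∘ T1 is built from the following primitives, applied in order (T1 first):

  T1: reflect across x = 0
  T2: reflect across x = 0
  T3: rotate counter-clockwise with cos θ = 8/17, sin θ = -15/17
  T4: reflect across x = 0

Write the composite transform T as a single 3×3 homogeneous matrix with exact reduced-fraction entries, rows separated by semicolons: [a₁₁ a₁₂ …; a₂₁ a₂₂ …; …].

T = [-8/17 -15/17 0; -15/17 8/17 0; 0 0 1]

T1 = [-1 0 0; 0 1 0; 0 0 1]
T2·T1 = [1 0 0; 0 1 0; 0 0 1]
T3·…·T1 = [8/17 15/17 0; -15/17 8/17 0; 0 0 1]
T4·…·T1 = [-8/17 -15/17 0; -15/17 8/17 0; 0 0 1]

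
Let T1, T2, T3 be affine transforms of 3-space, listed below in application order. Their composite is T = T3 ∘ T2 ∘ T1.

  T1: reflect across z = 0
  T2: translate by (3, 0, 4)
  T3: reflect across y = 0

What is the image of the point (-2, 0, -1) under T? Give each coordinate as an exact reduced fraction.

T1 reflect across z = 0: (-2, 0, -1) → (-2, 0, 1)
T2 translate by (3, 0, 4): (-2, 0, 1) → (1, 0, 5)
T3 reflect across y = 0: (1, 0, 5) → (1, 0, 5)

T(p) = (1, 0, 5)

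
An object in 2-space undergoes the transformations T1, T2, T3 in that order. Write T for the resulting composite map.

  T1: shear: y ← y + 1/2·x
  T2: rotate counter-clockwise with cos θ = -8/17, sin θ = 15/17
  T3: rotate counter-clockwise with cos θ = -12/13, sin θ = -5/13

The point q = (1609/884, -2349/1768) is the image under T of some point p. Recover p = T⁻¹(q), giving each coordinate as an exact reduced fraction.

p = (9/4, -1)

T1 = [1 0 0; 1/2 1 0; 0 0 1]
T2·T1 = [-31/34 -15/17 0; 11/17 -8/17 0; 0 0 1]
T3·…·T1 = [241/221 140/221 0; -109/442 171/221 0; 0 0 1]
det M = 1; M⁻¹ = [171/221 -140/221 0; 109/442 241/221 0; 0 0 1]
M⁻¹ · (1609/884, -2349/1768)ᵀ = (9/4, -1)ᵀ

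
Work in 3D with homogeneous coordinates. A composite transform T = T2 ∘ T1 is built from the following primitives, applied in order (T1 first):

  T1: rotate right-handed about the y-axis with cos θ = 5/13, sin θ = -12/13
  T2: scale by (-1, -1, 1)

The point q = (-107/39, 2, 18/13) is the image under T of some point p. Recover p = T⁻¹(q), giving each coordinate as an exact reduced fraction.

T1 = [5/13 0 -12/13 0; 0 1 0 0; 12/13 0 5/13 0; 0 0 0 1]
T2·T1 = [-5/13 0 12/13 0; 0 -1 0 0; 12/13 0 5/13 0; 0 0 0 1]
det M = 1; M⁻¹ = [-5/13 0 12/13 0; 0 -1 0 0; 12/13 0 5/13 0; 0 0 0 1]
M⁻¹ · (-107/39, 2, 18/13)ᵀ = (7/3, -2, -2)ᵀ

p = (7/3, -2, -2)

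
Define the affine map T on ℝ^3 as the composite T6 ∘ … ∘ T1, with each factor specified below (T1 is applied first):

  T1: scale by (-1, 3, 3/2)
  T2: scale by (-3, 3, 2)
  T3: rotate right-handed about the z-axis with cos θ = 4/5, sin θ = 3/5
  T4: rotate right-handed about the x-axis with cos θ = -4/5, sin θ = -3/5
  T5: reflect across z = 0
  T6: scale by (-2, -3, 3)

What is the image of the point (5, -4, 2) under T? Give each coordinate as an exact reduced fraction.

T(p) = (-336/5, -1458/25, -531/25)

T1 scale by (-1, 3, 3/2): (5, -4, 2) → (-5, -12, 3)
T2 scale by (-3, 3, 2): (-5, -12, 3) → (15, -36, 6)
T3 rotate right-handed about the z-axis with cos θ = 4/5, sin θ = 3/5: (15, -36, 6) → (168/5, -99/5, 6)
T4 rotate right-handed about the x-axis with cos θ = -4/5, sin θ = -3/5: (168/5, -99/5, 6) → (168/5, 486/25, 177/25)
T5 reflect across z = 0: (168/5, 486/25, 177/25) → (168/5, 486/25, -177/25)
T6 scale by (-2, -3, 3): (168/5, 486/25, -177/25) → (-336/5, -1458/25, -531/25)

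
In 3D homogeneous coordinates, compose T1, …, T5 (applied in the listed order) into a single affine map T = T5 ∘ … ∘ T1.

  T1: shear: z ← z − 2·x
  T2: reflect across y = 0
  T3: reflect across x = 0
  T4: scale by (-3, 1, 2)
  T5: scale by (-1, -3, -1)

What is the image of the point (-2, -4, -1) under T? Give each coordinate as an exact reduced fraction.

T1 shear: z ← z − 2·x: (-2, -4, -1) → (-2, -4, 3)
T2 reflect across y = 0: (-2, -4, 3) → (-2, 4, 3)
T3 reflect across x = 0: (-2, 4, 3) → (2, 4, 3)
T4 scale by (-3, 1, 2): (2, 4, 3) → (-6, 4, 6)
T5 scale by (-1, -3, -1): (-6, 4, 6) → (6, -12, -6)

T(p) = (6, -12, -6)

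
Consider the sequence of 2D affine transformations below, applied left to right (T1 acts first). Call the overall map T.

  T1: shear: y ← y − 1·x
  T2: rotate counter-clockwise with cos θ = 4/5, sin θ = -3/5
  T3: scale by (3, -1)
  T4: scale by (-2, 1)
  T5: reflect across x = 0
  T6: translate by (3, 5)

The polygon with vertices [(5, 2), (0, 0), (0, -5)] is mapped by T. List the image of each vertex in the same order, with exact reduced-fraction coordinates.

image vertices: (81/5, 52/5), (3, 5), (-15, 9)

T1 shear: y ← y − 1·x: (5, 2) → (5, -3); (0, 0) → (0, 0); (0, -5) → (0, -5)
T2 rotate counter-clockwise with cos θ = 4/5, sin θ = -3/5: (5, -3) → (11/5, -27/5); (0, 0) → (0, 0); (0, -5) → (-3, -4)
T3 scale by (3, -1): (11/5, -27/5) → (33/5, 27/5); (0, 0) → (0, 0); (-3, -4) → (-9, 4)
T4 scale by (-2, 1): (33/5, 27/5) → (-66/5, 27/5); (0, 0) → (0, 0); (-9, 4) → (18, 4)
T5 reflect across x = 0: (-66/5, 27/5) → (66/5, 27/5); (0, 0) → (0, 0); (18, 4) → (-18, 4)
T6 translate by (3, 5): (66/5, 27/5) → (81/5, 52/5); (0, 0) → (3, 5); (-18, 4) → (-15, 9)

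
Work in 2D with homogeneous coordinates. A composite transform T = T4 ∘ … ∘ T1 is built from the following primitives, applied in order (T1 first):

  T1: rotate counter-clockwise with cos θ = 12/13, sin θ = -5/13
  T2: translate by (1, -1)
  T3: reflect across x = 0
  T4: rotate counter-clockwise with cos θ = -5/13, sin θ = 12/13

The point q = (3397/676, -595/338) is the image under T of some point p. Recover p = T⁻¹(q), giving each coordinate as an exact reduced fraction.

p = (7/2, -7/4)

T1 = [12/13 5/13 0; -5/13 12/13 0; 0 0 1]
T2·T1 = [12/13 5/13 1; -5/13 12/13 -1; 0 0 1]
T3·…·T1 = [-12/13 -5/13 -1; -5/13 12/13 -1; 0 0 1]
T4·…·T1 = [120/169 -119/169 17/13; -119/169 -120/169 -7/13; 0 0 1]
det M = -1; M⁻¹ = [120/169 -119/169 -17/13; -119/169 -120/169 7/13; 0 0 1]
M⁻¹ · (3397/676, -595/338)ᵀ = (7/2, -7/4)ᵀ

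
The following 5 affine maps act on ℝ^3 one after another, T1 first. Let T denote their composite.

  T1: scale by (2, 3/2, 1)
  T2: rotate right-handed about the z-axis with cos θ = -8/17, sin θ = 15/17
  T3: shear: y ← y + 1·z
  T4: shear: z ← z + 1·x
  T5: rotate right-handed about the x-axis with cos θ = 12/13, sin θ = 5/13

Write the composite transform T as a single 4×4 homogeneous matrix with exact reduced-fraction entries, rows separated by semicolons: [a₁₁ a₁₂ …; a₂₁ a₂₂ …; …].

T1 = [2 0 0 0; 0 3/2 0 0; 0 0 1 0; 0 0 0 1]
T2·T1 = [-16/17 -45/34 0 0; 30/17 -12/17 0 0; 0 0 1 0; 0 0 0 1]
T3·…·T1 = [-16/17 -45/34 0 0; 30/17 -12/17 1 0; 0 0 1 0; 0 0 0 1]
T4·…·T1 = [-16/17 -45/34 0 0; 30/17 -12/17 1 0; -16/17 -45/34 1 0; 0 0 0 1]
T5·…·T1 = [-16/17 -45/34 0 0; 440/221 -63/442 7/13 0; -42/221 -330/221 17/13 0; 0 0 0 1]

T = [-16/17 -45/34 0 0; 440/221 -63/442 7/13 0; -42/221 -330/221 17/13 0; 0 0 0 1]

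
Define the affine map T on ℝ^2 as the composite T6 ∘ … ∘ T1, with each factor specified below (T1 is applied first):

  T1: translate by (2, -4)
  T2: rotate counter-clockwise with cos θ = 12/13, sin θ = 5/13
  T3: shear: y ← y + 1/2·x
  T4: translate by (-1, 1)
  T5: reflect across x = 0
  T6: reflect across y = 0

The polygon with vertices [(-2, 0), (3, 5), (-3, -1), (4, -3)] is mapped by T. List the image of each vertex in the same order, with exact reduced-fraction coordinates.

T1 translate by (2, -4): (-2, 0) → (0, -4); (3, 5) → (5, 1); (-3, -1) → (-1, -5); (4, -3) → (6, -7)
T2 rotate counter-clockwise with cos θ = 12/13, sin θ = 5/13: (0, -4) → (20/13, -48/13); (5, 1) → (55/13, 37/13); (-1, -5) → (1, -5); (6, -7) → (107/13, -54/13)
T3 shear: y ← y + 1/2·x: (20/13, -48/13) → (20/13, -38/13); (55/13, 37/13) → (55/13, 129/26); (1, -5) → (1, -9/2); (107/13, -54/13) → (107/13, -1/26)
T4 translate by (-1, 1): (20/13, -38/13) → (7/13, -25/13); (55/13, 129/26) → (42/13, 155/26); (1, -9/2) → (0, -7/2); (107/13, -1/26) → (94/13, 25/26)
T5 reflect across x = 0: (7/13, -25/13) → (-7/13, -25/13); (42/13, 155/26) → (-42/13, 155/26); (0, -7/2) → (0, -7/2); (94/13, 25/26) → (-94/13, 25/26)
T6 reflect across y = 0: (-7/13, -25/13) → (-7/13, 25/13); (-42/13, 155/26) → (-42/13, -155/26); (0, -7/2) → (0, 7/2); (-94/13, 25/26) → (-94/13, -25/26)

image vertices: (-7/13, 25/13), (-42/13, -155/26), (0, 7/2), (-94/13, -25/26)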